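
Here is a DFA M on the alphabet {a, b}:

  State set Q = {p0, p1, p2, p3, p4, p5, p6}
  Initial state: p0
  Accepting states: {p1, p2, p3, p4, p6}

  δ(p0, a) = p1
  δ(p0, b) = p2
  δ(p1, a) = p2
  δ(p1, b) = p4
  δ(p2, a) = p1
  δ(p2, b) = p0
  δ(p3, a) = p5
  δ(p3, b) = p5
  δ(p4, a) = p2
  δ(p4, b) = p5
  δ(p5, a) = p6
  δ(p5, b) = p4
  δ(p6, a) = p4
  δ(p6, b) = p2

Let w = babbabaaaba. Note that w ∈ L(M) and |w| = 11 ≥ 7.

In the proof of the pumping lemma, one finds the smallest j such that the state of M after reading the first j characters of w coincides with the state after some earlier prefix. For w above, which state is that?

p2

State sequence: p0 -b-> p2 -a-> p1 -b-> p4 -b-> p5 -a-> p6 -b-> p2 -a-> p1 -a-> p2 -a-> p1 -b-> p4 -a-> p2
First repeat at step 6: p2 was already visited.

The earliest repeat is at step j = 6: M is in p2, which it already visited at step i = 1.
Pumping length from the standard proof: p = 7 (the number of states). The repeated state found above gives |xy| = j ≤ 7 and |y| = j − i ≥ 1.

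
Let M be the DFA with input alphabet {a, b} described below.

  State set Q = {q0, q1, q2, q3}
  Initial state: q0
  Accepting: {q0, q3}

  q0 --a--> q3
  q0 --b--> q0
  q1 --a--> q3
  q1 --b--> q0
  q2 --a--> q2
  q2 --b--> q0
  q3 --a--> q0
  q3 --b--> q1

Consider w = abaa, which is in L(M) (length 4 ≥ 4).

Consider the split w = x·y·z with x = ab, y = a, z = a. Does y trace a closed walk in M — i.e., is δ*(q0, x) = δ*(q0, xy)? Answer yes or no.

State sequence: q0 -a-> q3 -b-> q1 -a-> q3

After x (step 2): q1. After xy (step 3): q3.
They differ (q1 ≠ q3), so y is not a cycle from the state after x; this split is not the one the pumping-lemma construction produces, and pumping y need not keep the string in L(M).

no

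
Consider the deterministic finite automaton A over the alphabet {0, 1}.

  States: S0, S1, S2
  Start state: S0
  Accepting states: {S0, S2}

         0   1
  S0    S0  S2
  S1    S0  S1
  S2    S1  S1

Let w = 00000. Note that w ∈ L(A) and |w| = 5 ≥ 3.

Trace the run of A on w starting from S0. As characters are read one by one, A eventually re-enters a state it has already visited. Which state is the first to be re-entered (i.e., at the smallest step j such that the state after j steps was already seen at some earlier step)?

S0

Run of A on w = 0 0 0 0 0:
  step 0: S0  (start)
  step 1: S0  (read 0: S0→S0)   ← first repeat (S0 seen earlier)
  step 2: S0  (read 0: S0→S0)
  step 3: S0  (read 0: S0→S0)
  step 4: S0  (read 0: S0→S0)
  step 5: S0  (read 0: S0→S0)

The earliest repeat is at step j = 1: A is in S0, which it already visited at step i = 0.
With |Q| = 3, pigeonhole forces a state repeat no later than step 3; the substring read between the first and second visits to that state can be pumped.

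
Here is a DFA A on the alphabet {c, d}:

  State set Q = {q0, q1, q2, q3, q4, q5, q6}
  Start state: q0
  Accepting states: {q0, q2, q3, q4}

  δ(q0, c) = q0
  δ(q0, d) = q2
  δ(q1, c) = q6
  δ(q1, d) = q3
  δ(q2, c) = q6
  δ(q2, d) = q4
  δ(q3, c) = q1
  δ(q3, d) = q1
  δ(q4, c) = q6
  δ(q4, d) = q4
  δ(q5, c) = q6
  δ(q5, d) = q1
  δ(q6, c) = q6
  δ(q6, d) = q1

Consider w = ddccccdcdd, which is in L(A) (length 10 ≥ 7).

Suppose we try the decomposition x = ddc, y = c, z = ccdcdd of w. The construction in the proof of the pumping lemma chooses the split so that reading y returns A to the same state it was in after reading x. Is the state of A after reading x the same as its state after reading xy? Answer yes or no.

yes

State sequence: q0 -d-> q2 -d-> q4 -c-> q6 -c-> q6

After x (step 3): q6. After xy (step 4): q6.
They match, so y = c drives A around a cycle from q6 back to itself; pumping y any number of times keeps A in q6 before reading z, and xyⁱz ∈ L(A) for every i ≥ 0.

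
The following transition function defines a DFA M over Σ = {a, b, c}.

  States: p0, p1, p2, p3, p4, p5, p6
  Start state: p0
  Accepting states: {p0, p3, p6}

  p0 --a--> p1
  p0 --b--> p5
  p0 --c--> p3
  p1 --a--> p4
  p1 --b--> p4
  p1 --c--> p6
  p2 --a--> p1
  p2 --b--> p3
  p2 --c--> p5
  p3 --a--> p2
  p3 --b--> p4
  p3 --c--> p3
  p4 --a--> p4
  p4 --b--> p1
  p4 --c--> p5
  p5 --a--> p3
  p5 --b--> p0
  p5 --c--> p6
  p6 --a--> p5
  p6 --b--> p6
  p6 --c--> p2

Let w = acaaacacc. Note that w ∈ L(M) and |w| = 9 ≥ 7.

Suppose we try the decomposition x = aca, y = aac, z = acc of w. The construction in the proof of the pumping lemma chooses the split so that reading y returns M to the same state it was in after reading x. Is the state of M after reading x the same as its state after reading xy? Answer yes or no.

State sequence: p0 -a-> p1 -c-> p6 -a-> p5 -a-> p3 -a-> p2 -c-> p5

After x (step 3): p5. After xy (step 6): p5.
They match, so y = aac drives M around a cycle from p5 back to itself; pumping y any number of times keeps M in p5 before reading z, and xyⁱz ∈ L(M) for every i ≥ 0.

yes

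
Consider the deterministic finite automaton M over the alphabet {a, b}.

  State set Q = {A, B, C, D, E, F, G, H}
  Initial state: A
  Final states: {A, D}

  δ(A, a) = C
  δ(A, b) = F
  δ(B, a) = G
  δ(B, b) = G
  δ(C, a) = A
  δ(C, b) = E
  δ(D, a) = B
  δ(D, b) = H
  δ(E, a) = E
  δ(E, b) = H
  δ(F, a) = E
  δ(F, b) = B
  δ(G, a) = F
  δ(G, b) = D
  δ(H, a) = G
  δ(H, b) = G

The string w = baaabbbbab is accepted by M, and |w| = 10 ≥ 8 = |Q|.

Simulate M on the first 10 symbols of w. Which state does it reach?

D

Run of M on the first 10 characters of w = b a a a b b b b a b:
  step 0: A  (start)
  step 1: F  (read b: A→F)
  step 2: E  (read a: F→E)
  step 3: E  (read a: E→E)
  step 4: E  (read a: E→E)
  step 5: H  (read b: E→H)
  step 6: G  (read b: H→G)
  step 7: D  (read b: G→D)
  step 8: H  (read b: D→H)
  step 9: G  (read a: H→G)
  step 10: D  (read b: G→D)

After reading 10 characters, M is in state D.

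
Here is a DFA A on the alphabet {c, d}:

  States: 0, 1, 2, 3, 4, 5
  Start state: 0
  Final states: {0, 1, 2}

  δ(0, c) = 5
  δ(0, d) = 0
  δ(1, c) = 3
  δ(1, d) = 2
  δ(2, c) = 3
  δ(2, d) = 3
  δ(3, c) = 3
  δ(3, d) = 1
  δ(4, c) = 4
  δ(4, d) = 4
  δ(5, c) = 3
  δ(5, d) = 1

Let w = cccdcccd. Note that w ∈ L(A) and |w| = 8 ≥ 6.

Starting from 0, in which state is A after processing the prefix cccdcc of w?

State sequence: 0 -c-> 5 -c-> 3 -c-> 3 -d-> 1 -c-> 3 -c-> 3

After reading 6 characters, A is in state 3.
(This kind of state-tracing is the core of the pumping-lemma construction: with 6 states, pigeonhole forces a repeat within the first 6 steps.)

3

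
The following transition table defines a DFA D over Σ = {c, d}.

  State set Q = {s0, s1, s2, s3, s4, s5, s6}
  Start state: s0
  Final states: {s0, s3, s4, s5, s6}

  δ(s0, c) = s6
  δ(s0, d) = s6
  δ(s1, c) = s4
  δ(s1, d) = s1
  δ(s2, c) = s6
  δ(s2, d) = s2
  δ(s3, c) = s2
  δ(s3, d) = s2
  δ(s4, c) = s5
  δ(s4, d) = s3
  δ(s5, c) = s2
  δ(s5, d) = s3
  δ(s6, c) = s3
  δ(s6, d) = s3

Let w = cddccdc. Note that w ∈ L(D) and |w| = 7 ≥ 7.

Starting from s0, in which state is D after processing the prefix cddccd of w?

s2

Run of D on the first 6 characters of w = c d d c c d:
  step 0: s0  (start)
  step 1: s6  (read c: s0→s6)
  step 2: s3  (read d: s6→s3)
  step 3: s2  (read d: s3→s2)
  step 4: s6  (read c: s2→s6)
  step 5: s3  (read c: s6→s3)
  step 6: s2  (read d: s3→s2)

After reading 6 characters, D is in state s2.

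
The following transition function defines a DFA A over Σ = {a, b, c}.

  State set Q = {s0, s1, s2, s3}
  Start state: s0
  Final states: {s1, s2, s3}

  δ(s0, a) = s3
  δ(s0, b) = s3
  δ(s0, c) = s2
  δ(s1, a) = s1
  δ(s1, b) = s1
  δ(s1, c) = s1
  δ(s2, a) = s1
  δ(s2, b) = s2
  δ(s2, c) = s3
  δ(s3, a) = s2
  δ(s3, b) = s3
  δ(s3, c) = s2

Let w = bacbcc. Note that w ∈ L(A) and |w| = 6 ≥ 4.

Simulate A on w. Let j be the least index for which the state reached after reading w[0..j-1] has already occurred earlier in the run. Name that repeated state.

s3

Run of A on w = b a c b c c:
  step 0: s0  (start)
  step 1: s3  (read b: s0→s3)
  step 2: s2  (read a: s3→s2)
  step 3: s3  (read c: s2→s3)   ← first repeat (s3 seen earlier)
  step 4: s3  (read b: s3→s3)
  step 5: s2  (read c: s3→s2)
  step 6: s3  (read c: s2→s3)

The earliest repeat is at step j = 3: A is in s3, which it already visited at step i = 1.
Pumping length from the standard proof: p = 4 (the number of states). The repeated state found above gives |xy| = j ≤ 4 and |y| = j − i ≥ 1.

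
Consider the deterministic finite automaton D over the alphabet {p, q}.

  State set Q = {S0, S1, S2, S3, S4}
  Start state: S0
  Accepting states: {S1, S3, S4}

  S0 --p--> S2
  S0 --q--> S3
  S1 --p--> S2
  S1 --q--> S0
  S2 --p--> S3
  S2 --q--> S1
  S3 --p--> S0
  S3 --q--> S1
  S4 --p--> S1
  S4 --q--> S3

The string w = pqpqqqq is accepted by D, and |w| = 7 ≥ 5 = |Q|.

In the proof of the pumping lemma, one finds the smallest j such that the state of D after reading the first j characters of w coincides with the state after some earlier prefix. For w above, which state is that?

State sequence: S0 -p-> S2 -q-> S1 -p-> S2 -q-> S1 -q-> S0 -q-> S3 -q-> S1
First repeat at step 3: S2 was already visited.

The earliest repeat is at step j = 3: D is in S2, which it already visited at step i = 1.

S2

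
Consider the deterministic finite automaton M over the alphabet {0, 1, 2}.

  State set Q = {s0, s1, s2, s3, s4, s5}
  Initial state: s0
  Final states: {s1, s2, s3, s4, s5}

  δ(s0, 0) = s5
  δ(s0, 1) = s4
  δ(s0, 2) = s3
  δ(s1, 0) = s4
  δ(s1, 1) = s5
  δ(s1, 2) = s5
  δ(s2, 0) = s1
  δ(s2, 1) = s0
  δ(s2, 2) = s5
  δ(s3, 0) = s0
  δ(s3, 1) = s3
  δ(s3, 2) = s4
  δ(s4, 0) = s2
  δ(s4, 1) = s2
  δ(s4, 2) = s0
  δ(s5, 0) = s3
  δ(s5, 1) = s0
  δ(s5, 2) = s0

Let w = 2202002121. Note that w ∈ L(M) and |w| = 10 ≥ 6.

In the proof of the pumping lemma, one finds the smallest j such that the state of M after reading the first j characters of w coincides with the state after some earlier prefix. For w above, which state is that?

s3

State sequence: s0 -2-> s3 -2-> s4 -0-> s2 -2-> s5 -0-> s3 -0-> s0 -2-> s3 -1-> s3 -2-> s4 -1-> s2
First repeat at step 5: s3 was already visited.

The earliest repeat is at step j = 5: M is in s3, which it already visited at step i = 1.
With |Q| = 6, pigeonhole forces a state repeat no later than step 6; the substring read between the first and second visits to that state can be pumped.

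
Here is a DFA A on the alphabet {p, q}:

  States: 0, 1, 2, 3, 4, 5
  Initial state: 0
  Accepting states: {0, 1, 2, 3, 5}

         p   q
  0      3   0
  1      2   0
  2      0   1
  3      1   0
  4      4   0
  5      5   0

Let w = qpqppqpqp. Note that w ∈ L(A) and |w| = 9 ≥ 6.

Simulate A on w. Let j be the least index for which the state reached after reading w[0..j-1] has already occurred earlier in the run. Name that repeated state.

0

State sequence: 0 -q-> 0 -p-> 3 -q-> 0 -p-> 3 -p-> 1 -q-> 0 -p-> 3 -q-> 0 -p-> 3
First repeat at step 1: 0 was already visited.

The earliest repeat is at step j = 1: A is in 0, which it already visited at step i = 0.
Pumping length from the standard proof: p = 6 (the number of states). The repeated state found above gives |xy| = j ≤ 6 and |y| = j − i ≥ 1.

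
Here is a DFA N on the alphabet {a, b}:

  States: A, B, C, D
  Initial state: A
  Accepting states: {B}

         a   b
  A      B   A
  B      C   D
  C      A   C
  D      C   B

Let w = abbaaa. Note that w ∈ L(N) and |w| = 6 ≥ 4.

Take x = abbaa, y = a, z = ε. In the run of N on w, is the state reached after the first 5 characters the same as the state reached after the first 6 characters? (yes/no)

no

Run of N on the first 6 characters of w = a b b a a a:
  step 0: A  (start)
  step 1: B  (read a: A→B)
  step 2: D  (read b: B→D)
  step 3: B  (read b: D→B)
  step 4: C  (read a: B→C)
  step 5: A  (read a: C→A)
  step 6: B  (read a: A→B)

After x (step 5): A. After xy (step 6): B.
They differ (A ≠ B), so y is not a cycle from the state after x; this split is not the one the pumping-lemma construction produces, and pumping y need not keep the string in L(N).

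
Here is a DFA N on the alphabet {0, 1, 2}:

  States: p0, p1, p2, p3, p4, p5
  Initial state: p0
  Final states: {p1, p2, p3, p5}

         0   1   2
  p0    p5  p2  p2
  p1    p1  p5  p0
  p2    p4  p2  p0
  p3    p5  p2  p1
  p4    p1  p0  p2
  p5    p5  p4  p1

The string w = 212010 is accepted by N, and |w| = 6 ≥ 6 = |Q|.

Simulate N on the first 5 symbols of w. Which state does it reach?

Run of N on the first 5 characters of w = 2 1 2 0 1:
  step 0: p0  (start)
  step 1: p2  (read 2: p0→p2)
  step 2: p2  (read 1: p2→p2)
  step 3: p0  (read 2: p2→p0)
  step 4: p5  (read 0: p0→p5)
  step 5: p4  (read 1: p5→p4)

After reading 5 characters, N is in state p4.
(This kind of state-tracing is the core of the pumping-lemma construction: with 6 states, pigeonhole forces a repeat within the first 6 steps.)

p4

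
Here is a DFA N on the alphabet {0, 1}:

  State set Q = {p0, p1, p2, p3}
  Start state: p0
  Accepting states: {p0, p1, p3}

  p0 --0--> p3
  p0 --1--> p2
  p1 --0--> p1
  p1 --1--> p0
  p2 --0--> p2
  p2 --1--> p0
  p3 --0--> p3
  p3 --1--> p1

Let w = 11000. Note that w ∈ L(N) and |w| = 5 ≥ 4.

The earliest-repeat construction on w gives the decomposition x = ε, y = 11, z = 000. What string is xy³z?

111111000

xy^3z = ε·11·11·11·000 = 111111000.
Reading y = 11 takes N from p0 back to p0, so after x·y·y·y the machine is still in p0, and z then leads to the accepting state p3. Hence 111111000 ∈ L(N).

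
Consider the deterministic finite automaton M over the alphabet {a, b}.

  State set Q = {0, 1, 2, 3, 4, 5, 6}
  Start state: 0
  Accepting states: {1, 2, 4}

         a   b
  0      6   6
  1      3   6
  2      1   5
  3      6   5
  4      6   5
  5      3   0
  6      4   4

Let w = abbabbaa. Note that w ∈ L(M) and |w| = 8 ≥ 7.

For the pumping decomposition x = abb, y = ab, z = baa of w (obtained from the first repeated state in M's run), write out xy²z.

xy^2z = abb·ab·ab·baa = abbababbaa.
Reading y = ab takes M from 5 back to 5, so after x·y·y the machine is still in 5, and z then leads to the accepting state 4. Hence abbababbaa ∈ L(M).

abbababbaa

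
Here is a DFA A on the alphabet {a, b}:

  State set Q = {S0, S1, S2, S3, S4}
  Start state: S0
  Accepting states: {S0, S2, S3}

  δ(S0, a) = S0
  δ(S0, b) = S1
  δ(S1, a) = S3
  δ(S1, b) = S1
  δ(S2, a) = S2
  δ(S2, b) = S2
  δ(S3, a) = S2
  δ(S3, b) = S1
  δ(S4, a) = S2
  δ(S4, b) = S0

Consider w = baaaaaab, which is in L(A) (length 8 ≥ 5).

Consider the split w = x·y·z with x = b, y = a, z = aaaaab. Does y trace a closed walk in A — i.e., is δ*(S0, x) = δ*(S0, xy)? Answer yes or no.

State sequence: S0 -b-> S1 -a-> S3

After x (step 1): S1. After xy (step 2): S3.
They differ (S1 ≠ S3), so y is not a cycle from the state after x; this split is not the one the pumping-lemma construction produces, and pumping y need not keep the string in L(A).

no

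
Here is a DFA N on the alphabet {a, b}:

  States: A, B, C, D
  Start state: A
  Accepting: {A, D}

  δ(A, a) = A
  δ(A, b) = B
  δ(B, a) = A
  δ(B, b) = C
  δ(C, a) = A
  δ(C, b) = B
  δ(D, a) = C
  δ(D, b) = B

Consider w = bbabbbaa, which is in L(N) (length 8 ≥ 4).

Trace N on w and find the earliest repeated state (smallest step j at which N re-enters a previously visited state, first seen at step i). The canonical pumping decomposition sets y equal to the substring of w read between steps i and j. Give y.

Run of N on w = b b a b b b a a:
  step 0: A  (start)
  step 1: B  (read b: A→B)
  step 2: C  (read b: B→C)
  step 3: A  (read a: C→A)   ← first repeat (A seen earlier)
  step 4: B  (read b: A→B)
  step 5: C  (read b: B→C)
  step 6: B  (read b: C→B)
  step 7: A  (read a: B→A)
  step 8: A  (read a: A→A)

So i = 0, j = 3, giving x = w[0:0] = ε, y = w[0:3] = bba, z = w[3:8] = bbbaa.
Check: |xy| = 3 ≤ 4 and |y| = 3 ≥ 1. Reading y takes N from A back to A, so every xyⁱz is accepted.

bba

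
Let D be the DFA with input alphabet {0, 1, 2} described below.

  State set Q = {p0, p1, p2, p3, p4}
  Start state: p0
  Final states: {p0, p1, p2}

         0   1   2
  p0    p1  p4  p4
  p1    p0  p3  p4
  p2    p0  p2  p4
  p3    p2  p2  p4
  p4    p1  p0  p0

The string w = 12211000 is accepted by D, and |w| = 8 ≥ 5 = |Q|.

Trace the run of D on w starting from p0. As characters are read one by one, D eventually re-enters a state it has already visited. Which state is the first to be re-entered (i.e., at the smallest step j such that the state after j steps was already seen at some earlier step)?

Run of D on w = 1 2 2 1 1 0 0 0:
  step 0: p0  (start)
  step 1: p4  (read 1: p0→p4)
  step 2: p0  (read 2: p4→p0)   ← first repeat (p0 seen earlier)
  step 3: p4  (read 2: p0→p4)
  step 4: p0  (read 1: p4→p0)
  step 5: p4  (read 1: p0→p4)
  step 6: p1  (read 0: p4→p1)
  step 7: p0  (read 0: p1→p0)
  step 8: p1  (read 0: p0→p1)

The earliest repeat is at step j = 2: D is in p0, which it already visited at step i = 0.
Since D has 5 states, any run of length ≥ 5 visits 5+1 states, so by pigeonhole some state repeats within the first 5 steps — that repeat gives the pumpable loop.

p0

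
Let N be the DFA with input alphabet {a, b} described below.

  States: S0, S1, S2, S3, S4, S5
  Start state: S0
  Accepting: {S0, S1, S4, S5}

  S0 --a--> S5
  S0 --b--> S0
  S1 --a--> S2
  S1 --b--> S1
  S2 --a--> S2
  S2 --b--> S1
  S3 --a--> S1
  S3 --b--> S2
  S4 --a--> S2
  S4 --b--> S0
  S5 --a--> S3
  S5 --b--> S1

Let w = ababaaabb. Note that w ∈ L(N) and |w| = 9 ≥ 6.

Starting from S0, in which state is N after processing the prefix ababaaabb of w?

Run of N on the first 9 characters of w = a b a b a a a b b:
  step 0: S0  (start)
  step 1: S5  (read a: S0→S5)
  step 2: S1  (read b: S5→S1)
  step 3: S2  (read a: S1→S2)
  step 4: S1  (read b: S2→S1)
  step 5: S2  (read a: S1→S2)
  step 6: S2  (read a: S2→S2)
  step 7: S2  (read a: S2→S2)
  step 8: S1  (read b: S2→S1)
  step 9: S1  (read b: S1→S1)

After reading 9 characters, N is in state S1.
(This kind of state-tracing is the core of the pumping-lemma construction: with 6 states, pigeonhole forces a repeat within the first 6 steps.)

S1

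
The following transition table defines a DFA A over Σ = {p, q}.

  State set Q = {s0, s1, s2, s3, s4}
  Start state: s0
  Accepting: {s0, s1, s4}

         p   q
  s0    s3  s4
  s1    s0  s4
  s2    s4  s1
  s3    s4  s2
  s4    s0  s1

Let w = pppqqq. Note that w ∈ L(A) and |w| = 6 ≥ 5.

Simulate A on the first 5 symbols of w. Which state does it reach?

s1

State sequence: s0 -p-> s3 -p-> s4 -p-> s0 -q-> s4 -q-> s1

After reading 5 characters, A is in state s1.
(This kind of state-tracing is the core of the pumping-lemma construction: with 5 states, pigeonhole forces a repeat within the first 5 steps.)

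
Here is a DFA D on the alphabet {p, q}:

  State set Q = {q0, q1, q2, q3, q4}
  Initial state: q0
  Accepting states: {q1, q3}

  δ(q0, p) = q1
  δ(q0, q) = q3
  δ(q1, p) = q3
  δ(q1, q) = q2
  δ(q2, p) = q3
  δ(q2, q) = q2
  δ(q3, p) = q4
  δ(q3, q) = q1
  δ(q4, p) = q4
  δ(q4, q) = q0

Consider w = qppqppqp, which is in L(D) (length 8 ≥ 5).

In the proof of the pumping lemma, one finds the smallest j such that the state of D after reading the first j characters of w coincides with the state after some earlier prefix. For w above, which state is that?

State sequence: q0 -q-> q3 -p-> q4 -p-> q4 -q-> q0 -p-> q1 -p-> q3 -q-> q1 -p-> q3
First repeat at step 3: q4 was already visited.

The earliest repeat is at step j = 3: D is in q4, which it already visited at step i = 2.

q4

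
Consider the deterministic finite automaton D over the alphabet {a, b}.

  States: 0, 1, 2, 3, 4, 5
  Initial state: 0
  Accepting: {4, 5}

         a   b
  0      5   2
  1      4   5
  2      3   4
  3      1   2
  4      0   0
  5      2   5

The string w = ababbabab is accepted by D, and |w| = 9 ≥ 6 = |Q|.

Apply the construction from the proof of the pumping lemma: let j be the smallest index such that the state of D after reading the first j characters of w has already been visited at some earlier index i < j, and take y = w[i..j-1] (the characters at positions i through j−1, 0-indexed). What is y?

Run of D on w = a b a b b a b a b:
  step 0: 0  (start)
  step 1: 5  (read a: 0→5)
  step 2: 5  (read b: 5→5)   ← first repeat (5 seen earlier)
  step 3: 2  (read a: 5→2)
  step 4: 4  (read b: 2→4)
  step 5: 0  (read b: 4→0)
  step 6: 5  (read a: 0→5)
  step 7: 5  (read b: 5→5)
  step 8: 2  (read a: 5→2)
  step 9: 4  (read b: 2→4)

So i = 1, j = 2, giving x = w[0:1] = a, y = w[1:2] = b, z = w[2:9] = abbabab.
Check: |xy| = 2 ≤ 6 and |y| = 1 ≥ 1. Reading y takes D from 5 back to 5, so every xyⁱz is accepted.
Since D has 6 states, any run of length ≥ 6 visits 6+1 states, so by pigeonhole some state repeats within the first 6 steps — that repeat gives the pumpable loop.

b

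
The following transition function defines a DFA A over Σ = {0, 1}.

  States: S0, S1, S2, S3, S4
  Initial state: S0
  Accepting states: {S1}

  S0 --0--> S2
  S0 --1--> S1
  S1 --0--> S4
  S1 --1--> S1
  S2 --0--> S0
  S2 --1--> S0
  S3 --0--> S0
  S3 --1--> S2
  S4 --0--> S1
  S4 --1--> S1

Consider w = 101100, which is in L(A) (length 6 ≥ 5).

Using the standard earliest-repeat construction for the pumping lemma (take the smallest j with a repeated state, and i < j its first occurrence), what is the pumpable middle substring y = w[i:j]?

01

State sequence: S0 -1-> S1 -0-> S4 -1-> S1 -1-> S1 -0-> S4 -0-> S1
First repeat at step 3: S1 was already visited.

So i = 1, j = 3, giving x = w[0:1] = 1, y = w[1:3] = 01, z = w[3:6] = 100.
Check: |xy| = 3 ≤ 5 and |y| = 2 ≥ 1. Reading y takes A from S1 back to S1, so every xyⁱz is accepted.
The DFA has 5 states, so the proof of the pumping lemma guarantees a repeated state among the first 5+1 visited; the segment between the two visits is the pumpable y.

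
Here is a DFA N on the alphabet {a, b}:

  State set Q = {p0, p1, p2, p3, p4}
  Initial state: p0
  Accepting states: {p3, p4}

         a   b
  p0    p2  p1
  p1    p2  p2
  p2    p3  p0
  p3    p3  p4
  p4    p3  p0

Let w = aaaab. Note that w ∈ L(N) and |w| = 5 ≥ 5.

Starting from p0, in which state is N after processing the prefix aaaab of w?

Run of N on the first 5 characters of w = a a a a b:
  step 0: p0  (start)
  step 1: p2  (read a: p0→p2)
  step 2: p3  (read a: p2→p3)
  step 3: p3  (read a: p3→p3)
  step 4: p3  (read a: p3→p3)
  step 5: p4  (read b: p3→p4)

After reading 5 characters, N is in state p4.
(This kind of state-tracing is the core of the pumping-lemma construction: with 5 states, pigeonhole forces a repeat within the first 5 steps.)

p4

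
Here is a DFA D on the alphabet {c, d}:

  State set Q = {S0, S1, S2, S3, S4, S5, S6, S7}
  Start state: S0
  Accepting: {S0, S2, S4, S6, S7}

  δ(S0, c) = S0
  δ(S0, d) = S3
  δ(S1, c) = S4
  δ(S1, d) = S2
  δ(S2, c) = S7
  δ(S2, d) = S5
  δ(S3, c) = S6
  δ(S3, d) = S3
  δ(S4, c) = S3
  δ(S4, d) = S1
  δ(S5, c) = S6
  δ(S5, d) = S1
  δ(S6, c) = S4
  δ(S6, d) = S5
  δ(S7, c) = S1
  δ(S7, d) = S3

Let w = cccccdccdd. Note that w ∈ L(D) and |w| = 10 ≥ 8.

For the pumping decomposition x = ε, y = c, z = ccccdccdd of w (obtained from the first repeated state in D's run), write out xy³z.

xy^3z = ε·c·c·c·ccccdccdd = cccccccdccdd.
Reading y = c takes D from S0 back to S0, so after x·y·y·y the machine is still in S0, and z then leads to the accepting state S2. Hence cccccccdccdd ∈ L(D).

cccccccdccdd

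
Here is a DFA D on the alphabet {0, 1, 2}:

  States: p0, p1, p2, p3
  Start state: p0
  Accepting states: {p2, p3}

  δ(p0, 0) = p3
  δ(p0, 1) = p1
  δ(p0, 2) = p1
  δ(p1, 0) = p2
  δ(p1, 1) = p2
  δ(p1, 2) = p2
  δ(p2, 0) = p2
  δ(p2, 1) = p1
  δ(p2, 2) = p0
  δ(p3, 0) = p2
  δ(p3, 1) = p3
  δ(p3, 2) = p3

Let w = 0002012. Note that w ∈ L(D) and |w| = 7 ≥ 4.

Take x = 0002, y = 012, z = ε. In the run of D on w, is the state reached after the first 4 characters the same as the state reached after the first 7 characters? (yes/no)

Run of D on the first 7 characters of w = 0 0 0 2 0 1 2:
  step 0: p0  (start)
  step 1: p3  (read 0: p0→p3)
  step 2: p2  (read 0: p3→p2)
  step 3: p2  (read 0: p2→p2)
  step 4: p0  (read 2: p2→p0)
  step 5: p3  (read 0: p0→p3)
  step 6: p3  (read 1: p3→p3)
  step 7: p3  (read 2: p3→p3)

After x (step 4): p0. After xy (step 7): p3.
They differ (p0 ≠ p3), so y is not a cycle from the state after x; this split is not the one the pumping-lemma construction produces, and pumping y need not keep the string in L(D).

no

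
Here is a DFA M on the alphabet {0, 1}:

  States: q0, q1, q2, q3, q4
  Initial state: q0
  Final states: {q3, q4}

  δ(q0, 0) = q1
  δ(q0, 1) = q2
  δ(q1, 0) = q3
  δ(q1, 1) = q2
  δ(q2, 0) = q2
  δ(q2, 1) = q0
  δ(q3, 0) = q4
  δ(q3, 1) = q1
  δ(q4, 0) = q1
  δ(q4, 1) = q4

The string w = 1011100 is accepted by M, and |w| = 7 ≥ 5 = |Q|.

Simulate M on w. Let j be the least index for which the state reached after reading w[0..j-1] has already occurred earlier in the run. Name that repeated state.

State sequence: q0 -1-> q2 -0-> q2 -1-> q0 -1-> q2 -1-> q0 -0-> q1 -0-> q3
First repeat at step 2: q2 was already visited.

The earliest repeat is at step j = 2: M is in q2, which it already visited at step i = 1.

q2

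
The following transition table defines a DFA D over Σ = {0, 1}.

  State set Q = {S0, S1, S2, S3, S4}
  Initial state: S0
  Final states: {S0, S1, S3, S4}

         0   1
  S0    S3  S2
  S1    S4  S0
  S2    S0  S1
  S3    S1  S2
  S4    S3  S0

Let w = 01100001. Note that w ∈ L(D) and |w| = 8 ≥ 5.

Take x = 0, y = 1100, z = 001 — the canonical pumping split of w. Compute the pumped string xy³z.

0110011001100001

xy^3z = 0·1100·1100·1100·001 = 0110011001100001.
Reading y = 1100 takes D from S3 back to S3, so after x·y·y·y the machine is still in S3, and z then leads to the accepting state S0. Hence 0110011001100001 ∈ L(D).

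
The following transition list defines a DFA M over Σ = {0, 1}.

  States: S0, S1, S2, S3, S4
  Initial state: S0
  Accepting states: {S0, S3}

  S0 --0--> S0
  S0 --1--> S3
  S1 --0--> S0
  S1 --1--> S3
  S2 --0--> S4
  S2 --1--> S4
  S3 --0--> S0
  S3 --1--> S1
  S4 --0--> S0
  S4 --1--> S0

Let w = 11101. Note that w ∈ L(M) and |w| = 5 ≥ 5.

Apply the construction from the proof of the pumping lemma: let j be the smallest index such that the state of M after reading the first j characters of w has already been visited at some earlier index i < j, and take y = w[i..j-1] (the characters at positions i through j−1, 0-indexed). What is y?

State sequence: S0 -1-> S3 -1-> S1 -1-> S3 -0-> S0 -1-> S3
First repeat at step 3: S3 was already visited.

So i = 1, j = 3, giving x = w[0:1] = 1, y = w[1:3] = 11, z = w[3:5] = 01.
Check: |xy| = 3 ≤ 5 and |y| = 2 ≥ 1. Reading y takes M from S3 back to S3, so every xyⁱz is accepted.
The DFA has 5 states, so the proof of the pumping lemma guarantees a repeated state among the first 5+1 visited; the segment between the two visits is the pumpable y.

11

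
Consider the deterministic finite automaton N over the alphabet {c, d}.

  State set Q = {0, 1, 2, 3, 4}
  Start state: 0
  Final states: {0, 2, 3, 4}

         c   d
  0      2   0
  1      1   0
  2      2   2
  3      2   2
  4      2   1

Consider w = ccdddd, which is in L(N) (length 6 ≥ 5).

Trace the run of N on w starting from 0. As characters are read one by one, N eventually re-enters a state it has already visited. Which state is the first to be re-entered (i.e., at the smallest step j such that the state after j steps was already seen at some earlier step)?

2

Run of N on w = c c d d d d:
  step 0: 0  (start)
  step 1: 2  (read c: 0→2)
  step 2: 2  (read c: 2→2)   ← first repeat (2 seen earlier)
  step 3: 2  (read d: 2→2)
  step 4: 2  (read d: 2→2)
  step 5: 2  (read d: 2→2)
  step 6: 2  (read d: 2→2)

The earliest repeat is at step j = 2: N is in 2, which it already visited at step i = 1.
With |Q| = 5, pigeonhole forces a state repeat no later than step 5; the substring read between the first and second visits to that state can be pumped.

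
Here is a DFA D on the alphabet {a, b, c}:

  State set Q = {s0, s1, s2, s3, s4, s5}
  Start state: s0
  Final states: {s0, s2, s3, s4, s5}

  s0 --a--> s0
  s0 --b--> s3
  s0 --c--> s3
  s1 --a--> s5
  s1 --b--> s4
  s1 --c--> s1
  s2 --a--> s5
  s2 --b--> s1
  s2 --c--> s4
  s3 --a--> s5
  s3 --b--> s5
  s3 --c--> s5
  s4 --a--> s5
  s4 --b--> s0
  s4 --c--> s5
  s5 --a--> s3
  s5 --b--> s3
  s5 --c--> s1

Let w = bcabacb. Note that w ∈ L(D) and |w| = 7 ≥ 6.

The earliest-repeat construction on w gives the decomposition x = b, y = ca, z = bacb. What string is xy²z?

xy^2z = b·ca·ca·bacb = bcacabacb.
Reading y = ca takes D from s3 back to s3, so after x·y·y the machine is still in s3, and z then leads to the accepting state s3. Hence bcacabacb ∈ L(D).

bcacabacb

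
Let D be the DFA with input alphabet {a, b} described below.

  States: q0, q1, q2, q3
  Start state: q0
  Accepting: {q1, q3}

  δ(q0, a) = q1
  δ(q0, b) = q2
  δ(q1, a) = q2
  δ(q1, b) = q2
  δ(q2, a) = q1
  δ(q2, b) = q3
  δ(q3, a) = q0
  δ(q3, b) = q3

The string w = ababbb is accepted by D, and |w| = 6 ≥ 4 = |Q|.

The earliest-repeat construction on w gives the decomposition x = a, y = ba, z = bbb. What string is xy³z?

ababababbb

xy^3z = a·ba·ba·ba·bbb = ababababbb.
Reading y = ba takes D from q1 back to q1, so after x·y·y·y the machine is still in q1, and z then leads to the accepting state q3. Hence ababababbb ∈ L(D).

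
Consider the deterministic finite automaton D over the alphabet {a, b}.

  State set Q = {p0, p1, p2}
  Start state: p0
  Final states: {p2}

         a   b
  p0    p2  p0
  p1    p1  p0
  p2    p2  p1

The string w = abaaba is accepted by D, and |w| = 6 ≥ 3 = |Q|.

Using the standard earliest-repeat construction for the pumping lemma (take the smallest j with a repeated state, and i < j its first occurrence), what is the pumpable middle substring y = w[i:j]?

State sequence: p0 -a-> p2 -b-> p1 -a-> p1 -a-> p1 -b-> p0 -a-> p2
First repeat at step 3: p1 was already visited.

So i = 2, j = 3, giving x = w[0:2] = ab, y = w[2:3] = a, z = w[3:6] = aba.
Check: |xy| = 3 ≤ 3 and |y| = 1 ≥ 1. Reading y takes D from p1 back to p1, so every xyⁱz is accepted.
The DFA has 3 states, so the proof of the pumping lemma guarantees a repeated state among the first 3+1 visited; the segment between the two visits is the pumpable y.

a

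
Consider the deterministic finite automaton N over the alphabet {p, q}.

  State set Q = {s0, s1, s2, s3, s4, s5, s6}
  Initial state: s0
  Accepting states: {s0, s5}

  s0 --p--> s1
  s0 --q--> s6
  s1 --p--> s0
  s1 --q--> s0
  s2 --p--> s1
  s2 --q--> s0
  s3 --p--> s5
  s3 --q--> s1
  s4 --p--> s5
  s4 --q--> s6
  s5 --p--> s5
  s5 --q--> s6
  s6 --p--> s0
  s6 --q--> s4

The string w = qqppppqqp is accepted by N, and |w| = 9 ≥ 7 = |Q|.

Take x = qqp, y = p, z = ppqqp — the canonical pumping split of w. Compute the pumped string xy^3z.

qqppppppqqp

xy^3z = qqp·p·p·p·ppqqp = qqppppppqqp.
Reading y = p takes N from s5 back to s5, so after x·y·y·y the machine is still in s5, and z then leads to the accepting state s5. Hence qqppppppqqp ∈ L(N).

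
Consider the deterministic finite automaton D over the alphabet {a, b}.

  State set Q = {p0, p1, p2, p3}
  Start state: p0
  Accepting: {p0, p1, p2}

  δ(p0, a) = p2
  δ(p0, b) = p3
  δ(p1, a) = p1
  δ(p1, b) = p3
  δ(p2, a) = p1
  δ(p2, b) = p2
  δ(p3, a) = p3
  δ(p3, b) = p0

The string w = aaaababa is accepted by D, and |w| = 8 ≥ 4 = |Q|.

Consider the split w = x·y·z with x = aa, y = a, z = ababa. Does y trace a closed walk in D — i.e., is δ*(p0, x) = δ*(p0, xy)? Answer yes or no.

yes

State sequence: p0 -a-> p2 -a-> p1 -a-> p1

After x (step 2): p1. After xy (step 3): p1.
They match, so y = a drives D around a cycle from p1 back to itself; pumping y any number of times keeps D in p1 before reading z, and xyⁱz ∈ L(D) for every i ≥ 0.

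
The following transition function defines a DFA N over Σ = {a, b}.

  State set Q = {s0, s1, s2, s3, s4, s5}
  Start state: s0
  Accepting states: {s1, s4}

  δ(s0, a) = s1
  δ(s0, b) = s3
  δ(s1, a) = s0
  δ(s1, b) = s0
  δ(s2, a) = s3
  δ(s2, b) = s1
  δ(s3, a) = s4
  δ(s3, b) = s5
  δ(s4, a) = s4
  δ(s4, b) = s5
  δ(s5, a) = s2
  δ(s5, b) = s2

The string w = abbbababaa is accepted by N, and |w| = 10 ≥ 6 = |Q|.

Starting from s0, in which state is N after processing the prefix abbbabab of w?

s3

Run of N on the first 8 characters of w = a b b b a b a b:
  step 0: s0  (start)
  step 1: s1  (read a: s0→s1)
  step 2: s0  (read b: s1→s0)
  step 3: s3  (read b: s0→s3)
  step 4: s5  (read b: s3→s5)
  step 5: s2  (read a: s5→s2)
  step 6: s1  (read b: s2→s1)
  step 7: s0  (read a: s1→s0)
  step 8: s3  (read b: s0→s3)

After reading 8 characters, N is in state s3.
(This kind of state-tracing is the core of the pumping-lemma construction: with 6 states, pigeonhole forces a repeat within the first 6 steps.)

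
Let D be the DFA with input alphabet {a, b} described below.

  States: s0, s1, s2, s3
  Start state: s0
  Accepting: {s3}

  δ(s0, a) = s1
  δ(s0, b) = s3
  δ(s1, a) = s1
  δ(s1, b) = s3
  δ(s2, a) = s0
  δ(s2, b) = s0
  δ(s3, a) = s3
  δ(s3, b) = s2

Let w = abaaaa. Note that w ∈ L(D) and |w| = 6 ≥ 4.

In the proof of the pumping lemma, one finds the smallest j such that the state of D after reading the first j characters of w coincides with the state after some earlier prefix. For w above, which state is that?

s3

State sequence: s0 -a-> s1 -b-> s3 -a-> s3 -a-> s3 -a-> s3 -a-> s3
First repeat at step 3: s3 was already visited.

The earliest repeat is at step j = 3: D is in s3, which it already visited at step i = 2.
With |Q| = 4, pigeonhole forces a state repeat no later than step 4; the substring read between the first and second visits to that state can be pumped.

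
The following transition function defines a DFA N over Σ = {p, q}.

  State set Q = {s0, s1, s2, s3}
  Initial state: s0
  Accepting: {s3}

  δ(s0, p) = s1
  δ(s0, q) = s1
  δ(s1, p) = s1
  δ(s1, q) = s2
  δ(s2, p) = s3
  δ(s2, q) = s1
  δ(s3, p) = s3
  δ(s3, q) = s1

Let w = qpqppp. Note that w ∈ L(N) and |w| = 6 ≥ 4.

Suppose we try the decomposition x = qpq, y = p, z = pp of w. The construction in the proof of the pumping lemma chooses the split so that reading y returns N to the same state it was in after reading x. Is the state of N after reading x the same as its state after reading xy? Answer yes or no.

Run of N on the first 4 characters of w = q p q p:
  step 0: s0  (start)
  step 1: s1  (read q: s0→s1)
  step 2: s1  (read p: s1→s1)
  step 3: s2  (read q: s1→s2)
  step 4: s3  (read p: s2→s3)

After x (step 3): s2. After xy (step 4): s3.
They differ (s2 ≠ s3), so y is not a cycle from the state after x; this split is not the one the pumping-lemma construction produces, and pumping y need not keep the string in L(N).

no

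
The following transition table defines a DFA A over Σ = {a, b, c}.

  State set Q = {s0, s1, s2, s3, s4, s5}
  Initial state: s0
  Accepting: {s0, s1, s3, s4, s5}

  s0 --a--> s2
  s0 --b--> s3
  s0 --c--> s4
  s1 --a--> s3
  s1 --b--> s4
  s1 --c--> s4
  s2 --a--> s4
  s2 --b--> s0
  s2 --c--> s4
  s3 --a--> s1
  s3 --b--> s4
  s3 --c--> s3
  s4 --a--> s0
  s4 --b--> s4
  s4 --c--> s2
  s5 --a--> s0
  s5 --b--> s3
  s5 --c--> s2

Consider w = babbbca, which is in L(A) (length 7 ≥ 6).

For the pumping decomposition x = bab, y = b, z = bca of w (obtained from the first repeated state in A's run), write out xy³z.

babbbbbca

xy^3z = bab·b·b·b·bca = babbbbbca.
Reading y = b takes A from s4 back to s4, so after x·y·y·y the machine is still in s4, and z then leads to the accepting state s4. Hence babbbbbca ∈ L(A).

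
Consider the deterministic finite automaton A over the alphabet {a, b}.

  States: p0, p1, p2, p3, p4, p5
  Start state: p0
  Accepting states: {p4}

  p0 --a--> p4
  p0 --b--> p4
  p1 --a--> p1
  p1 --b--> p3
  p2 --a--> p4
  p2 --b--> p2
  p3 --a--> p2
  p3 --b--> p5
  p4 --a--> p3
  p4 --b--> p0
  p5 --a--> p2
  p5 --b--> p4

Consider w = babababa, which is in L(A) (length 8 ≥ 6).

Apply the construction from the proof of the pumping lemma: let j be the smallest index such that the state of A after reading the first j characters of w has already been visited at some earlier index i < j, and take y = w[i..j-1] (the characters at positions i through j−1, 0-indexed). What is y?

Run of A on w = b a b a b a b a:
  step 0: p0  (start)
  step 1: p4  (read b: p0→p4)
  step 2: p3  (read a: p4→p3)
  step 3: p5  (read b: p3→p5)
  step 4: p2  (read a: p5→p2)
  step 5: p2  (read b: p2→p2)   ← first repeat (p2 seen earlier)
  step 6: p4  (read a: p2→p4)
  step 7: p0  (read b: p4→p0)
  step 8: p4  (read a: p0→p4)

So i = 4, j = 5, giving x = w[0:4] = baba, y = w[4:5] = b, z = w[5:8] = aba.
Check: |xy| = 5 ≤ 6 and |y| = 1 ≥ 1. Reading y takes A from p2 back to p2, so every xyⁱz is accepted.
With |Q| = 6, pigeonhole forces a state repeat no later than step 6; the substring read between the first and second visits to that state can be pumped.

b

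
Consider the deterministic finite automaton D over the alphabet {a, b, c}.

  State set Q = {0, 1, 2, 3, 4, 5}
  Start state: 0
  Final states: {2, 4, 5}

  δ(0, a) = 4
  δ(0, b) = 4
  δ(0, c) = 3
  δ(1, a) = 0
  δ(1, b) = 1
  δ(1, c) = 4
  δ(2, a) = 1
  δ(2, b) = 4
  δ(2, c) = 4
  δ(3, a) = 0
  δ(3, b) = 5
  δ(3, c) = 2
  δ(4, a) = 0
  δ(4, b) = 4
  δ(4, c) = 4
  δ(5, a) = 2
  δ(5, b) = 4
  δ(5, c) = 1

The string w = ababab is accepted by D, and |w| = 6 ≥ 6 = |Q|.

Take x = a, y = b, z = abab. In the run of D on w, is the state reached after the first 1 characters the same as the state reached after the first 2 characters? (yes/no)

yes

State sequence: 0 -a-> 4 -b-> 4

After x (step 1): 4. After xy (step 2): 4.
They match, so y = b drives D around a cycle from 4 back to itself; pumping y any number of times keeps D in 4 before reading z, and xyⁱz ∈ L(D) for every i ≥ 0.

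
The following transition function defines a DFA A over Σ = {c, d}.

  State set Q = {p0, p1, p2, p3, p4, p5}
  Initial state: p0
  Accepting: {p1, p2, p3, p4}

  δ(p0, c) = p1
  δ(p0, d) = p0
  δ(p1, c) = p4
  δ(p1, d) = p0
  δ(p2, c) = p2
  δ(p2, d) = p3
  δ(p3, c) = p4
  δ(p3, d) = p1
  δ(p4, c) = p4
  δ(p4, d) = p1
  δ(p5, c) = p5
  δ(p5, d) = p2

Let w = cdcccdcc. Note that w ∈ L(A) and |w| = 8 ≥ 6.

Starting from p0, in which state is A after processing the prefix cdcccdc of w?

p4

State sequence: p0 -c-> p1 -d-> p0 -c-> p1 -c-> p4 -c-> p4 -d-> p1 -c-> p4

After reading 7 characters, A is in state p4.
(This kind of state-tracing is the core of the pumping-lemma construction: with 6 states, pigeonhole forces a repeat within the first 6 steps.)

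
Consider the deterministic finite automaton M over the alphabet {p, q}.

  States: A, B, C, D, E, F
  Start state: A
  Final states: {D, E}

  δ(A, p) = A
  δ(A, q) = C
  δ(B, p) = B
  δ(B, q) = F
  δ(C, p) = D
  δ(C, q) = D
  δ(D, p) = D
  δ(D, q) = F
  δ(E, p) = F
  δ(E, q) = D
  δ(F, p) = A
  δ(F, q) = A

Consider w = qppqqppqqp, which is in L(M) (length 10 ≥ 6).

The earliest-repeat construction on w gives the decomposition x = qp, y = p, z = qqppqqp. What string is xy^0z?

qpqqppqqp

xy⁰z = xz = qp·qqppqqp = qpqqppqqp.
Reading y = p takes M from D back to D, so after x the machine is still in D, and z then leads to the accepting state D. Hence qpqqppqqp ∈ L(M).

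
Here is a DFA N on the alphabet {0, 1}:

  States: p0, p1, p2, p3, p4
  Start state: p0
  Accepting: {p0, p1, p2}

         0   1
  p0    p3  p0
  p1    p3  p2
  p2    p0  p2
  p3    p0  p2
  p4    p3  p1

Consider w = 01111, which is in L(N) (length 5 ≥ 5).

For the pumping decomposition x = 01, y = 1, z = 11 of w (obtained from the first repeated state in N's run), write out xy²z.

011111

xy^2z = 01·1·1·11 = 011111.
Reading y = 1 takes N from p2 back to p2, so after x·y·y the machine is still in p2, and z then leads to the accepting state p2. Hence 011111 ∈ L(N).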